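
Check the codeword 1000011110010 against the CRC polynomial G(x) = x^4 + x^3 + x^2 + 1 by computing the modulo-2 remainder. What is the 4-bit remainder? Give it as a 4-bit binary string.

0000

Modulo-2 division of 1000011110010 by 11101:
  pos 0: 10000 XOR 11101 = 01101
  pos 1: 11011 XOR 11101 = 00110
  pos 3: 11011 XOR 11101 = 00110
  pos 5: 11010 XOR 11101 = 00111
  pos 7: 11101 XOR 11101 = 00000
Remainder = 0000 (zero — the frame passes the CRC check).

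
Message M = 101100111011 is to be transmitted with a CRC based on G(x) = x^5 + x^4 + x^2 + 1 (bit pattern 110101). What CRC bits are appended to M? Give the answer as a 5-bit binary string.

10111

Append 5 zeros: 10110011101100000. Divide by 110101 (XOR where the leading bit is 1):
  pos 0: 101100 XOR 110101 = 011001
  pos 1: 110011 XOR 110101 = 000110
  pos 4: 110110 XOR 110101 = 000011
  pos 8: 111100 XOR 110101 = 001001
  pos 10: 100100 XOR 110101 = 010001
  pos 11: 100010 XOR 110101 = 010111
Remainder (last 5 bits) = 10111. This is the CRC / FCS.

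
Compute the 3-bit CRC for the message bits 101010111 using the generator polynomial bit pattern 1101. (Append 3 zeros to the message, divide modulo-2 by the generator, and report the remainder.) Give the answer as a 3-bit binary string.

011

Append 3 zeros: 101010111000. Divide by 1101 (XOR where the leading bit is 1):
  pos 0: 1010 XOR 1101 = 0111
  pos 1: 1111 XOR 1101 = 0010
  pos 3: 1001 XOR 1101 = 0100
  pos 4: 1001 XOR 1101 = 0100
  pos 5: 1001 XOR 1101 = 0100
  pos 6: 1000 XOR 1101 = 0101
  pos 7: 1010 XOR 1101 = 0111
  pos 8: 1110 XOR 1101 = 0011
Remainder (last 3 bits) = 011. This is the CRC / FCS.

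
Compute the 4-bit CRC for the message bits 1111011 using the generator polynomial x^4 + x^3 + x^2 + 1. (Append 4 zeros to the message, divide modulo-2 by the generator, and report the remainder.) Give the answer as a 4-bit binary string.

0101

Append 4 zeros: 11110110000. Divide by 11101 (XOR where the leading bit is 1):
  pos 0: 11110 XOR 11101 = 00011
  pos 3: 11110 XOR 11101 = 00011
  pos 6: 11000 XOR 11101 = 00101
Remainder (last 4 bits) = 0101. This is the CRC / FCS.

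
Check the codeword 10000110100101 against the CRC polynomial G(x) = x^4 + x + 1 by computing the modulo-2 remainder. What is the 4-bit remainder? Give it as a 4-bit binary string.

0000

Modulo-2 division of 10000110100101 by 10011:
  pos 0: 10000 XOR 10011 = 00011
  pos 3: 11110 XOR 10011 = 01101
  pos 4: 11011 XOR 10011 = 01000
  pos 5: 10000 XOR 10011 = 00011
  pos 8: 11010 XOR 10011 = 01001
  pos 9: 10011 XOR 10011 = 00000
Remainder = 0000 (zero — the frame passes the CRC check).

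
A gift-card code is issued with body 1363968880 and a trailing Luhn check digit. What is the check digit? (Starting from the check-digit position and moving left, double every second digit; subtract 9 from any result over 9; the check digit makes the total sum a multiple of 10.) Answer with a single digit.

6

Partial digits right→left: 0 8 8 8 6 9 3 6 3 1
Double every second digit counting from the check-digit position (so the 1st, 3rd, 5th, ... of the partial from the right).
  doubled (with −9 where >9): 0 7 3 6 6 → sum 22
  kept as-is: 8 8 9 6 1 → sum 32
Total = 22 + 32 = 54.
Check digit = (10 − (54 mod 10)) mod 10 = 6.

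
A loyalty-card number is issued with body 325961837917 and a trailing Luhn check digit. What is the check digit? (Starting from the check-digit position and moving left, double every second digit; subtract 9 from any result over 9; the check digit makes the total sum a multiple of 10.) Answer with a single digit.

5

Partial digits right→left: 7 1 9 7 3 8 1 6 9 5 2 3
Double every second digit counting from the check-digit position (so the 1st, 3rd, 5th, ... of the partial from the right).
  doubled (with −9 where >9): 5 9 6 2 9 4 → sum 35
  kept as-is: 1 7 8 6 5 3 → sum 30
Total = 35 + 30 = 65.
Check digit = (10 − (65 mod 10)) mod 10 = 5.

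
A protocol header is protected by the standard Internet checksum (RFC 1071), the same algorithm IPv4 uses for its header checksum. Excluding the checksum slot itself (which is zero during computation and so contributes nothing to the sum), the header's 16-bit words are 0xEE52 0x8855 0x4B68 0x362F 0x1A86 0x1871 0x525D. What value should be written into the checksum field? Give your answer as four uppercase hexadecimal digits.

One's-complement addition (fold any carry out of bit 15 back into bit 0):
  0xEE52 + 0x8855 = 0x176A7 → wrap carry → 0x76A8
  0x76A8 + 0x4B68 = 0x0C210
  0xC210 + 0x362F = 0x0F83F
  0xF83F + 0x1A86 = 0x112C5 → wrap carry → 0x12C6
  0x12C6 + 0x1871 = 0x02B37
  0x2B37 + 0x525D = 0x07D94
One's-complement sum = 0x7D94.
Checksum = ~0x7D94 & 0xFFFF = 0x826B.

826B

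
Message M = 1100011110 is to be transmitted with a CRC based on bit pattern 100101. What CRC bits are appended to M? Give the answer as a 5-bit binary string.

01000

Append 5 zeros: 110001111000000. Divide by 100101 (XOR where the leading bit is 1):
  pos 0: 110001 XOR 100101 = 010100
  pos 1: 101001 XOR 100101 = 001100
  pos 3: 110011 XOR 100101 = 010110
  pos 4: 101100 XOR 100101 = 001001
  pos 6: 100100 XOR 100101 = 000001
Remainder (last 5 bits) = 01000. This is the CRC / FCS.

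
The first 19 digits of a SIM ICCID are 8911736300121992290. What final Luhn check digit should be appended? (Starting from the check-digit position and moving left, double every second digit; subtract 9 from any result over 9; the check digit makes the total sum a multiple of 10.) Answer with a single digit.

Partial digits right→left: 0 9 2 2 9 9 1 2 1 0 0 3 6 3 7 1 1 9 8
Double every second digit counting from the check-digit position (so the 1st, 3rd, 5th, ... of the partial from the right).
  doubled (with −9 where >9): 0 4 9 2 2 0 3 5 2 7 → sum 34
  kept as-is: 9 2 9 2 0 3 3 1 9 → sum 38
Total = 34 + 38 = 72.
Check digit = (10 − (72 mod 10)) mod 10 = 8.

8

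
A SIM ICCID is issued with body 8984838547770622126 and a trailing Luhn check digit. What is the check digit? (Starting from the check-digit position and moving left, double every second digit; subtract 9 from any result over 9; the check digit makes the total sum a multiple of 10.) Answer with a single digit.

Partial digits right→left: 6 2 1 2 2 6 0 7 7 7 4 5 8 3 8 4 8 9 8
Double every second digit counting from the check-digit position (so the 1st, 3rd, 5th, ... of the partial from the right).
  doubled (with −9 where >9): 3 2 4 0 5 8 7 7 7 7 → sum 50
  kept as-is: 2 2 6 7 7 5 3 4 9 → sum 45
Total = 50 + 45 = 95.
Check digit = (10 − (95 mod 10)) mod 10 = 5.

5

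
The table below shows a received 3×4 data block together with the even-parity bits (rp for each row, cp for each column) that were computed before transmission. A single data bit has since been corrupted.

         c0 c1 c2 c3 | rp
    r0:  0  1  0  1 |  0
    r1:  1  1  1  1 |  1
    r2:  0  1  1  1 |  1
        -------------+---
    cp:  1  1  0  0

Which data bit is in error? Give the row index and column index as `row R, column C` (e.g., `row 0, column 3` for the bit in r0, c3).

Recompute each row's even parity and compare to rp:
  r0: data parity 0, sent rp 0 → ok
  r1: data parity 0, sent rp 1 → mismatch
  r2: data parity 1, sent rp 1 → ok
Recompute each column's even parity and compare to cp:
  c0: data parity 1, sent cp 1 → ok
  c1: data parity 1, sent cp 1 → ok
  c2: data parity 0, sent cp 0 → ok
  c3: data parity 1, sent cp 0 → mismatch
Exactly one row (r1) and one column (c3) fail → the flipped bit is at their intersection.

row 1, column 3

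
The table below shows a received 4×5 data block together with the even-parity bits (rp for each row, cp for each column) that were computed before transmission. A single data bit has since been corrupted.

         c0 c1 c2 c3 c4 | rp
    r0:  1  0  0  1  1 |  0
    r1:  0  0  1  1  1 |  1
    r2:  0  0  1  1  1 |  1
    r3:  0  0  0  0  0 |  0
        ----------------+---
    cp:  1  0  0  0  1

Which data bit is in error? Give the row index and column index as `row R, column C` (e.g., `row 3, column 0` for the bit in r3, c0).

row 0, column 3

Recompute each row's even parity and compare to rp:
  r0: data parity 1, sent rp 0 → mismatch
  r1: data parity 1, sent rp 1 → ok
  r2: data parity 1, sent rp 1 → ok
  r3: data parity 0, sent rp 0 → ok
Recompute each column's even parity and compare to cp:
  c0: data parity 1, sent cp 1 → ok
  c1: data parity 0, sent cp 0 → ok
  c2: data parity 0, sent cp 0 → ok
  c3: data parity 1, sent cp 0 → mismatch
  c4: data parity 1, sent cp 1 → ok
Exactly one row (r0) and one column (c3) fail → the flipped bit is at their intersection.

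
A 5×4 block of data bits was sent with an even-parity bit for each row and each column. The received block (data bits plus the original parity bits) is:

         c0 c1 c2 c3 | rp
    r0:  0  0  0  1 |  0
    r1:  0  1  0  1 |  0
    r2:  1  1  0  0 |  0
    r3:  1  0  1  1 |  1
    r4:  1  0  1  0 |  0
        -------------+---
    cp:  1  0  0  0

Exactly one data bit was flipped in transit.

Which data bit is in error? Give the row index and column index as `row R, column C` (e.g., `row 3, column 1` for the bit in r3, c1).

Recompute each row's even parity and compare to rp:
  r0: data parity 1, sent rp 0 → mismatch
  r1: data parity 0, sent rp 0 → ok
  r2: data parity 0, sent rp 0 → ok
  r3: data parity 1, sent rp 1 → ok
  r4: data parity 0, sent rp 0 → ok
Recompute each column's even parity and compare to cp:
  c0: data parity 1, sent cp 1 → ok
  c1: data parity 0, sent cp 0 → ok
  c2: data parity 0, sent cp 0 → ok
  c3: data parity 1, sent cp 0 → mismatch
Exactly one row (r0) and one column (c3) fail → the flipped bit is at their intersection.

row 0, column 3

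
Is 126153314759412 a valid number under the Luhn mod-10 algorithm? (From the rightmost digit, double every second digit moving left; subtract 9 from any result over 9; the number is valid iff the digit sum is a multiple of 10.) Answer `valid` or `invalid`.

From the right, keep odd positions and double even positions (subtract 9 from any doubled value over 9):
  doubled (positions 2,4,...): 2 9 5 2 6 2 4 → sum 30
  kept (positions 1,3,...): 2 4 5 4 3 5 6 1 → sum 30
Total = 60.
60 mod 10 = 0, so the number is valid.

valid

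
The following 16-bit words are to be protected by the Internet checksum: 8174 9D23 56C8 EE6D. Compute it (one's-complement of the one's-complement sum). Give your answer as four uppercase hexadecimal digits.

9C31

One's-complement addition (fold any carry out of bit 15 back into bit 0):
  0x8174 + 0x9D23 = 0x11E97 → wrap carry → 0x1E98
  0x1E98 + 0x56C8 = 0x07560
  0x7560 + 0xEE6D = 0x163CD → wrap carry → 0x63CE
One's-complement sum = 0x63CE.
Checksum = ~0x63CE & 0xFFFF = 0x9C31.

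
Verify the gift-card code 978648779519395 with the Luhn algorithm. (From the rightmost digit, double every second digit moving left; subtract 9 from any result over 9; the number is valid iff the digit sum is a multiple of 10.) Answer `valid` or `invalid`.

From the right, keep odd positions and double even positions (subtract 9 from any doubled value over 9):
  doubled (positions 2,4,...): 9 9 1 5 7 3 5 → sum 39
  kept (positions 1,3,...): 5 3 1 9 7 4 8 9 → sum 46
Total = 85.
85 mod 10 = 5, so the number is invalid.

invalid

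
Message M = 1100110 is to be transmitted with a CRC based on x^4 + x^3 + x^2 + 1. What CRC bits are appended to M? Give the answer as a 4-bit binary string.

Append 4 zeros: 11001100000. Divide by 11101 (XOR where the leading bit is 1):
  pos 0: 11001 XOR 11101 = 00100
  pos 2: 10010 XOR 11101 = 01111
  pos 3: 11110 XOR 11101 = 00011
  pos 6: 11000 XOR 11101 = 00101
Remainder (last 4 bits) = 0101. This is the CRC / FCS.

0101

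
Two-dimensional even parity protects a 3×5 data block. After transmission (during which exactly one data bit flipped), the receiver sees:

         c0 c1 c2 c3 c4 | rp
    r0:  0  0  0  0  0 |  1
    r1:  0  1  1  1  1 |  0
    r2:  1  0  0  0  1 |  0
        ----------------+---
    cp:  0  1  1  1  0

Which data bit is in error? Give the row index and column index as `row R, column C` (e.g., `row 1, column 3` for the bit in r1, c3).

row 0, column 0

Recompute each row's even parity and compare to rp:
  r0: data parity 0, sent rp 1 → mismatch
  r1: data parity 0, sent rp 0 → ok
  r2: data parity 0, sent rp 0 → ok
Recompute each column's even parity and compare to cp:
  c0: data parity 1, sent cp 0 → mismatch
  c1: data parity 1, sent cp 1 → ok
  c2: data parity 1, sent cp 1 → ok
  c3: data parity 1, sent cp 1 → ok
  c4: data parity 0, sent cp 0 → ok
Exactly one row (r0) and one column (c0) fail → the flipped bit is at their intersection.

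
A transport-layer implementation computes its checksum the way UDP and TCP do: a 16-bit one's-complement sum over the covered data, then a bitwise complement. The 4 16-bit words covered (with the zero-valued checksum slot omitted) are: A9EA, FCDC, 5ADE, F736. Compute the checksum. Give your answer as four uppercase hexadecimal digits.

One's-complement addition (fold any carry out of bit 15 back into bit 0):
  0xA9EA + 0xFCDC = 0x1A6C6 → wrap carry → 0xA6C7
  0xA6C7 + 0x5ADE = 0x101A5 → wrap carry → 0x01A6
  0x01A6 + 0xF736 = 0x0F8DC
One's-complement sum = 0xF8DC.
Checksum = ~0xF8DC & 0xFFFF = 0x0723.

0723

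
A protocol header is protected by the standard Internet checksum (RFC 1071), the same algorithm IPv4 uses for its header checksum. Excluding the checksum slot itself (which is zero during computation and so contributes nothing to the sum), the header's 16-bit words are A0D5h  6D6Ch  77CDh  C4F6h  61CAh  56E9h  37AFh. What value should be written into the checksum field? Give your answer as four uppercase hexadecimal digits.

C496

One's-complement addition (fold any carry out of bit 15 back into bit 0):
  0xA0D5 + 0x6D6C = 0x10E41 → wrap carry → 0x0E42
  0x0E42 + 0x77CD = 0x0860F
  0x860F + 0xC4F6 = 0x14B05 → wrap carry → 0x4B06
  0x4B06 + 0x61CA = 0x0ACD0
  0xACD0 + 0x56E9 = 0x103B9 → wrap carry → 0x03BA
  0x03BA + 0x37AF = 0x03B69
One's-complement sum = 0x3B69.
Checksum = ~0x3B69 & 0xFFFF = 0xC496.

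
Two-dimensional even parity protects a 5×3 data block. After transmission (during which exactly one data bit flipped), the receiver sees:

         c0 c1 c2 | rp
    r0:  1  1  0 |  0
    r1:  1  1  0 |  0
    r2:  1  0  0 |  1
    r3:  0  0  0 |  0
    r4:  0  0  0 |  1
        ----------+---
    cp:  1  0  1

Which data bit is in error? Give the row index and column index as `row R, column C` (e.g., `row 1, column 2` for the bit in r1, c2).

row 4, column 2

Recompute each row's even parity and compare to rp:
  r0: data parity 0, sent rp 0 → ok
  r1: data parity 0, sent rp 0 → ok
  r2: data parity 1, sent rp 1 → ok
  r3: data parity 0, sent rp 0 → ok
  r4: data parity 0, sent rp 1 → mismatch
Recompute each column's even parity and compare to cp:
  c0: data parity 1, sent cp 1 → ok
  c1: data parity 0, sent cp 0 → ok
  c2: data parity 0, sent cp 1 → mismatch
Exactly one row (r4) and one column (c2) fail → the flipped bit is at their intersection.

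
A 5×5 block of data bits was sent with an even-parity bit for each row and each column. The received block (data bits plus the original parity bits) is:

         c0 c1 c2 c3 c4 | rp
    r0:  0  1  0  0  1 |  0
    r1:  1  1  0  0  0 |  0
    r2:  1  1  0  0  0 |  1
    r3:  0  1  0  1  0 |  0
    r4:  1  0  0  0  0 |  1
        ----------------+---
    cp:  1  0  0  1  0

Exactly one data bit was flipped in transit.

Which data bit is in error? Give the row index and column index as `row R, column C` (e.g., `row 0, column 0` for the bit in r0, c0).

Recompute each row's even parity and compare to rp:
  r0: data parity 0, sent rp 0 → ok
  r1: data parity 0, sent rp 0 → ok
  r2: data parity 0, sent rp 1 → mismatch
  r3: data parity 0, sent rp 0 → ok
  r4: data parity 1, sent rp 1 → ok
Recompute each column's even parity and compare to cp:
  c0: data parity 1, sent cp 1 → ok
  c1: data parity 0, sent cp 0 → ok
  c2: data parity 0, sent cp 0 → ok
  c3: data parity 1, sent cp 1 → ok
  c4: data parity 1, sent cp 0 → mismatch
Exactly one row (r2) and one column (c4) fail → the flipped bit is at their intersection.

row 2, column 4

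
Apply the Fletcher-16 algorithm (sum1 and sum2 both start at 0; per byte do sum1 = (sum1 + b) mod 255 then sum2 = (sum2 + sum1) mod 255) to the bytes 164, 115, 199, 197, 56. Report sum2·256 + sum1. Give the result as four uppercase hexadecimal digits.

Running sums (mod 255):
  after byte 0 (164): sum1=164, sum2=164
  after byte 1 (115): sum1=24, sum2=188
  after byte 2 (199): sum1=223, sum2=156
  after byte 3 (197): sum1=165, sum2=66
  after byte 4 (56): sum1=221, sum2=32
Checksum = sum2·256 + sum1 = 32·256 + 221 = 8413 = 0x20DD.

20DD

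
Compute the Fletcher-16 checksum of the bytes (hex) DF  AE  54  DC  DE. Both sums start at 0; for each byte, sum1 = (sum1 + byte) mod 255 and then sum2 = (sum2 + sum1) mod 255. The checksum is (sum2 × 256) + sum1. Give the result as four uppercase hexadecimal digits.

AF9E

Running sums (mod 255):
  after byte 0 (DF): sum1=223, sum2=223
  after byte 1 (AE): sum1=142, sum2=110
  after byte 2 (54): sum1=226, sum2=81
  after byte 3 (DC): sum1=191, sum2=17
  after byte 4 (DE): sum1=158, sum2=175
Checksum = sum2·256 + sum1 = 175·256 + 158 = 44958 = 0xAF9E.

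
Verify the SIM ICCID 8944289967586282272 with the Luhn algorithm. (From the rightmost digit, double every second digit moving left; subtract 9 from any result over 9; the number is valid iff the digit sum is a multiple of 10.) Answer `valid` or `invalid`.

From the right, keep odd positions and double even positions (subtract 9 from any doubled value over 9):
  doubled (positions 2,4,...): 5 4 4 7 5 9 7 8 9 → sum 58
  kept (positions 1,3,...): 2 2 8 6 5 6 9 2 4 8 → sum 52
Total = 110.
110 mod 10 = 0, so the number is valid.

valid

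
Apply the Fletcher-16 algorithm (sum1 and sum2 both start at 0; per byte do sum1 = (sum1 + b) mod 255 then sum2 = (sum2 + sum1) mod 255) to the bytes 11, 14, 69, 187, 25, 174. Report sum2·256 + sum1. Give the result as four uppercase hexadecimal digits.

Running sums (mod 255):
  after byte 0 (11): sum1=11, sum2=11
  after byte 1 (14): sum1=25, sum2=36
  after byte 2 (69): sum1=94, sum2=130
  after byte 3 (187): sum1=26, sum2=156
  after byte 4 (25): sum1=51, sum2=207
  after byte 5 (174): sum1=225, sum2=177
Checksum = sum2·256 + sum1 = 177·256 + 225 = 45537 = 0xB1E1.

B1E1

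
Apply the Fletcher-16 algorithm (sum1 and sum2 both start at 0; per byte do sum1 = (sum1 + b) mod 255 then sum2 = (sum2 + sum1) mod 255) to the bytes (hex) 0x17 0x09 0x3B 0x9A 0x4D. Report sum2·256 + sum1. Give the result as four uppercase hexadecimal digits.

CB43

Running sums (mod 255):
  after byte 0 (0x17): sum1=23, sum2=23
  after byte 1 (0x09): sum1=32, sum2=55
  after byte 2 (0x3B): sum1=91, sum2=146
  after byte 3 (0x9A): sum1=245, sum2=136
  after byte 4 (0x4D): sum1=67, sum2=203
Checksum = sum2·256 + sum1 = 203·256 + 67 = 52035 = 0xCB43.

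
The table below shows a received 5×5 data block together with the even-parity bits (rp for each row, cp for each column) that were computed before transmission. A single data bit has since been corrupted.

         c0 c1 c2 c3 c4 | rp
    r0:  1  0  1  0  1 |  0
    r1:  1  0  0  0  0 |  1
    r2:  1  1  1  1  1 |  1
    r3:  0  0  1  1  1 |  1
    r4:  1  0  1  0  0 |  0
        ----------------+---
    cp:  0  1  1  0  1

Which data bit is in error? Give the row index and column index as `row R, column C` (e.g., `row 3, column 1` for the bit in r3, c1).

row 0, column 2

Recompute each row's even parity and compare to rp:
  r0: data parity 1, sent rp 0 → mismatch
  r1: data parity 1, sent rp 1 → ok
  r2: data parity 1, sent rp 1 → ok
  r3: data parity 1, sent rp 1 → ok
  r4: data parity 0, sent rp 0 → ok
Recompute each column's even parity and compare to cp:
  c0: data parity 0, sent cp 0 → ok
  c1: data parity 1, sent cp 1 → ok
  c2: data parity 0, sent cp 1 → mismatch
  c3: data parity 0, sent cp 0 → ok
  c4: data parity 1, sent cp 1 → ok
Exactly one row (r0) and one column (c2) fail → the flipped bit is at their intersection.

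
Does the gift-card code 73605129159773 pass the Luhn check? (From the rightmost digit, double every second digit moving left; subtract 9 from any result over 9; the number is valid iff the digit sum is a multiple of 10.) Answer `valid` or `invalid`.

invalid

From the right, keep odd positions and double even positions (subtract 9 from any doubled value over 9):
  doubled (positions 2,4,...): 5 9 2 4 1 3 5 → sum 29
  kept (positions 1,3,...): 3 7 5 9 1 0 3 → sum 28
Total = 57.
57 mod 10 = 7, so the number is invalid.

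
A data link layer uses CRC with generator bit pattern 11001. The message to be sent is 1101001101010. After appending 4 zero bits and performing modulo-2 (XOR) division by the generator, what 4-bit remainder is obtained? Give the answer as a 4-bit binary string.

Append 4 zeros: 11010011010100000. Divide by 11001 (XOR where the leading bit is 1):
  pos 0: 11010 XOR 11001 = 00011
  pos 3: 11011 XOR 11001 = 00010
  pos 6: 10010 XOR 11001 = 01011
  pos 7: 10111 XOR 11001 = 01110
  pos 8: 11100 XOR 11001 = 00101
  pos 10: 10100 XOR 11001 = 01101
  pos 11: 11010 XOR 11001 = 00011
Remainder (last 4 bits) = 0110. This is the CRC / FCS.

0110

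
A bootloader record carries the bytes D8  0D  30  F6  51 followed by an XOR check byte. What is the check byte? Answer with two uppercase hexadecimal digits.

XOR the bytes together:
  start with 0xD8
  0xD8 ⊕ 0x0D = 0xD5
  0xD5 ⊕ 0x30 = 0xE5
  0xE5 ⊕ 0xF6 = 0x13
  0x13 ⊕ 0x51 = 0x42

42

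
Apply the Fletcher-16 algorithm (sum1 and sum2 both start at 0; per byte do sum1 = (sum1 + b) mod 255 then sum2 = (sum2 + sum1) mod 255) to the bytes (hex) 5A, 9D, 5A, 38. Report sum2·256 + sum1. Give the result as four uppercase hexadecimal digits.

Running sums (mod 255):
  after byte 0 (5A): sum1=90, sum2=90
  after byte 1 (9D): sum1=247, sum2=82
  after byte 2 (5A): sum1=82, sum2=164
  after byte 3 (38): sum1=138, sum2=47
Checksum = sum2·256 + sum1 = 47·256 + 138 = 12170 = 0x2F8A.

2F8A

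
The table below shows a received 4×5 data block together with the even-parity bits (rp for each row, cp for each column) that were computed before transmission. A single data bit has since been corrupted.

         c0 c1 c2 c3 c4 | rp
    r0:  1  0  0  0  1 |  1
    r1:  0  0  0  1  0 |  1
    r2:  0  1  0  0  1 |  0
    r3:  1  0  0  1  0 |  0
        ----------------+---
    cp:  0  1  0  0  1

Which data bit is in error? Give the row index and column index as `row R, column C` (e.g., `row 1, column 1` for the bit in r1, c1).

Recompute each row's even parity and compare to rp:
  r0: data parity 0, sent rp 1 → mismatch
  r1: data parity 1, sent rp 1 → ok
  r2: data parity 0, sent rp 0 → ok
  r3: data parity 0, sent rp 0 → ok
Recompute each column's even parity and compare to cp:
  c0: data parity 0, sent cp 0 → ok
  c1: data parity 1, sent cp 1 → ok
  c2: data parity 0, sent cp 0 → ok
  c3: data parity 0, sent cp 0 → ok
  c4: data parity 0, sent cp 1 → mismatch
Exactly one row (r0) and one column (c4) fail → the flipped bit is at their intersection.

row 0, column 4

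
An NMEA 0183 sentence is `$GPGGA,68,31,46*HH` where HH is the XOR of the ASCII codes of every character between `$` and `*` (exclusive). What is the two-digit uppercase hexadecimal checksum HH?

XOR the ASCII codes of the payload characters:
  'G' = 0x47 → acc = 0x47
  'P' = 0x50 → acc = 0x17
  'G' = 0x47 → acc = 0x50
  'G' = 0x47 → acc = 0x17
  'A' = 0x41 → acc = 0x56
  ',' = 0x2C → acc = 0x7A
  '6' = 0x36 → acc = 0x4C
  '8' = 0x38 → acc = 0x74
  ',' = 0x2C → acc = 0x58
  '3' = 0x33 → acc = 0x6B
  '1' = 0x31 → acc = 0x5A
  ',' = 0x2C → acc = 0x76
  '4' = 0x34 → acc = 0x42
  '6' = 0x36 → acc = 0x74
Checksum = 0x74.

74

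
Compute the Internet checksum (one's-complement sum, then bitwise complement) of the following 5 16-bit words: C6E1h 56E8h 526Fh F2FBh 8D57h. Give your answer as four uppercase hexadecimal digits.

One's-complement addition (fold any carry out of bit 15 back into bit 0):
  0xC6E1 + 0x56E8 = 0x11DC9 → wrap carry → 0x1DCA
  0x1DCA + 0x526F = 0x07039
  0x7039 + 0xF2FB = 0x16334 → wrap carry → 0x6335
  0x6335 + 0x8D57 = 0x0F08C
One's-complement sum = 0xF08C.
Checksum = ~0xF08C & 0xFFFF = 0x0F73.

0F73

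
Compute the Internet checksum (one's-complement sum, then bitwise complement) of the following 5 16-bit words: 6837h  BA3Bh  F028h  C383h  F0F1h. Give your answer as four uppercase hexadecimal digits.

38EE

One's-complement addition (fold any carry out of bit 15 back into bit 0):
  0x6837 + 0xBA3B = 0x12272 → wrap carry → 0x2273
  0x2273 + 0xF028 = 0x1129B → wrap carry → 0x129C
  0x129C + 0xC383 = 0x0D61F
  0xD61F + 0xF0F1 = 0x1C710 → wrap carry → 0xC711
One's-complement sum = 0xC711.
Checksum = ~0xC711 & 0xFFFF = 0x38EE.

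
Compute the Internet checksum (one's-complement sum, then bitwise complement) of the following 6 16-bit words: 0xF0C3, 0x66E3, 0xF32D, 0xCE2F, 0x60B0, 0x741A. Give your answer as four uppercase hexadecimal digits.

1230

One's-complement addition (fold any carry out of bit 15 back into bit 0):
  0xF0C3 + 0x66E3 = 0x157A6 → wrap carry → 0x57A7
  0x57A7 + 0xF32D = 0x14AD4 → wrap carry → 0x4AD5
  0x4AD5 + 0xCE2F = 0x11904 → wrap carry → 0x1905
  0x1905 + 0x60B0 = 0x079B5
  0x79B5 + 0x741A = 0x0EDCF
One's-complement sum = 0xEDCF.
Checksum = ~0xEDCF & 0xFFFF = 0x1230.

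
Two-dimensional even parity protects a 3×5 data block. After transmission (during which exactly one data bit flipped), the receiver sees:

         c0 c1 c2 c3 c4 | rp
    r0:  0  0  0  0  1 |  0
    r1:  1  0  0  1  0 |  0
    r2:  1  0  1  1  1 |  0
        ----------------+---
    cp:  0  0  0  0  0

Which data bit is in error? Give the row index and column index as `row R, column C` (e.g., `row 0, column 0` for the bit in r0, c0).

Recompute each row's even parity and compare to rp:
  r0: data parity 1, sent rp 0 → mismatch
  r1: data parity 0, sent rp 0 → ok
  r2: data parity 0, sent rp 0 → ok
Recompute each column's even parity and compare to cp:
  c0: data parity 0, sent cp 0 → ok
  c1: data parity 0, sent cp 0 → ok
  c2: data parity 1, sent cp 0 → mismatch
  c3: data parity 0, sent cp 0 → ok
  c4: data parity 0, sent cp 0 → ok
Exactly one row (r0) and one column (c2) fail → the flipped bit is at their intersection.

row 0, column 2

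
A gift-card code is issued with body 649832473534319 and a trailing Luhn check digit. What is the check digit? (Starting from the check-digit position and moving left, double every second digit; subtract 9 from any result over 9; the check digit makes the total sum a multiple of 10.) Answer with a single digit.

6

Partial digits right→left: 9 1 3 4 3 5 3 7 4 2 3 8 9 4 6
Double every second digit counting from the check-digit position (so the 1st, 3rd, 5th, ... of the partial from the right).
  doubled (with −9 where >9): 9 6 6 6 8 6 9 3 → sum 53
  kept as-is: 1 4 5 7 2 8 4 → sum 31
Total = 53 + 31 = 84.
Check digit = (10 − (84 mod 10)) mod 10 = 6.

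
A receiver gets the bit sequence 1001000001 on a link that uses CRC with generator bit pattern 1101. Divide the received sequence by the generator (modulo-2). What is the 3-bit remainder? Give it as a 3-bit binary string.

Modulo-2 division of 1001000001 by 1101:
  pos 0: 1001 XOR 1101 = 0100
  pos 1: 1000 XOR 1101 = 0101
  pos 2: 1010 XOR 1101 = 0111
  pos 3: 1110 XOR 1101 = 0011
  pos 5: 1100 XOR 1101 = 0001
Remainder = 011 (nonzero — an error is detected).

011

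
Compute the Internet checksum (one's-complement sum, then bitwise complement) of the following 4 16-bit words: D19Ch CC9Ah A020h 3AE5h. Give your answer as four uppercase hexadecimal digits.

One's-complement addition (fold any carry out of bit 15 back into bit 0):
  0xD19C + 0xCC9A = 0x19E36 → wrap carry → 0x9E37
  0x9E37 + 0xA020 = 0x13E57 → wrap carry → 0x3E58
  0x3E58 + 0x3AE5 = 0x0793D
One's-complement sum = 0x793D.
Checksum = ~0x793D & 0xFFFF = 0x86C2.

86C2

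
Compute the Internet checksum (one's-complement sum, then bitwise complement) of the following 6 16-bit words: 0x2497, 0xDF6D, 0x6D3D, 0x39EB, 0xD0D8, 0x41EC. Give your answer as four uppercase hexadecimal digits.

420D

One's-complement addition (fold any carry out of bit 15 back into bit 0):
  0x2497 + 0xDF6D = 0x10404 → wrap carry → 0x0405
  0x0405 + 0x6D3D = 0x07142
  0x7142 + 0x39EB = 0x0AB2D
  0xAB2D + 0xD0D8 = 0x17C05 → wrap carry → 0x7C06
  0x7C06 + 0x41EC = 0x0BDF2
One's-complement sum = 0xBDF2.
Checksum = ~0xBDF2 & 0xFFFF = 0x420D.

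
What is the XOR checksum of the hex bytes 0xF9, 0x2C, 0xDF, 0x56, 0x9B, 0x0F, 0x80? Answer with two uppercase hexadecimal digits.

48

XOR the bytes together:
  start with 0xF9
  0xF9 ⊕ 0x2C = 0xD5
  0xD5 ⊕ 0xDF = 0x0A
  0x0A ⊕ 0x56 = 0x5C
  0x5C ⊕ 0x9B = 0xC7
  0xC7 ⊕ 0x0F = 0xC8
  0xC8 ⊕ 0x80 = 0x48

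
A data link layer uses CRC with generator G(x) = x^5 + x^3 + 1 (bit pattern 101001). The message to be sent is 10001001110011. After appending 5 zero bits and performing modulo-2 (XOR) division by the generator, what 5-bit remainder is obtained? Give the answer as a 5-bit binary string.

Append 5 zeros: 1000100111001100000. Divide by 101001 (XOR where the leading bit is 1):
  pos 0: 100010 XOR 101001 = 001011
  pos 2: 101101 XOR 101001 = 000100
  pos 5: 100110 XOR 101001 = 001111
  pos 7: 111101 XOR 101001 = 010100
  pos 8: 101001 XOR 101001 = 000000
Remainder (last 5 bits) = 00000. This is the CRC / FCS.

00000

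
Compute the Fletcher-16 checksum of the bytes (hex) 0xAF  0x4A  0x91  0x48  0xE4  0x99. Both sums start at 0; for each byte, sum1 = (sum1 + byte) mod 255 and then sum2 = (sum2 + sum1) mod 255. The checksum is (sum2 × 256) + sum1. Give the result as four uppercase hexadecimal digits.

1452

Running sums (mod 255):
  after byte 0 (0xAF): sum1=175, sum2=175
  after byte 1 (0x4A): sum1=249, sum2=169
  after byte 2 (0x91): sum1=139, sum2=53
  after byte 3 (0x48): sum1=211, sum2=9
  after byte 4 (0xE4): sum1=184, sum2=193
  after byte 5 (0x99): sum1=82, sum2=20
Checksum = sum2·256 + sum1 = 20·256 + 82 = 5202 = 0x1452.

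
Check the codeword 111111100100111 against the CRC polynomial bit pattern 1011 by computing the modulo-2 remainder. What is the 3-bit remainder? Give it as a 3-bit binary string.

Modulo-2 division of 111111100100111 by 1011:
  pos 0: 1111 XOR 1011 = 0100
  pos 1: 1001 XOR 1011 = 0010
  pos 3: 1011 XOR 1011 = 0000
  pos 9: 1001 XOR 1011 = 0010
  pos 11: 1011 XOR 1011 = 0000
Remainder = 000 (zero — the frame passes the CRC check).

000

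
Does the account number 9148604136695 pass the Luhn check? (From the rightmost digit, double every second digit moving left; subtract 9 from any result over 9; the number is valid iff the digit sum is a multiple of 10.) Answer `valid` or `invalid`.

From the right, keep odd positions and double even positions (subtract 9 from any doubled value over 9):
  doubled (positions 2,4,...): 9 3 2 0 7 2 → sum 23
  kept (positions 1,3,...): 5 6 3 4 6 4 9 → sum 37
Total = 60.
60 mod 10 = 0, so the number is valid.

valid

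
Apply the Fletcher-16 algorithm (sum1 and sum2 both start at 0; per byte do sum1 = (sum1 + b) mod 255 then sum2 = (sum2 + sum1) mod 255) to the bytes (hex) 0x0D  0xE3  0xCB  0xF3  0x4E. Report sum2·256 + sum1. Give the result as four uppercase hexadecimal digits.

Running sums (mod 255):
  after byte 0 (0x0D): sum1=13, sum2=13
  after byte 1 (0xE3): sum1=240, sum2=253
  after byte 2 (0xCB): sum1=188, sum2=186
  after byte 3 (0xF3): sum1=176, sum2=107
  after byte 4 (0x4E): sum1=254, sum2=106
Checksum = sum2·256 + sum1 = 106·256 + 254 = 27390 = 0x6AFE.

6AFE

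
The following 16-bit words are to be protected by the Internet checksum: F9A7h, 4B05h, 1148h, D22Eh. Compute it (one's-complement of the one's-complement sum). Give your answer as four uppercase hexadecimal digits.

One's-complement addition (fold any carry out of bit 15 back into bit 0):
  0xF9A7 + 0x4B05 = 0x144AC → wrap carry → 0x44AD
  0x44AD + 0x1148 = 0x055F5
  0x55F5 + 0xD22E = 0x12823 → wrap carry → 0x2824
One's-complement sum = 0x2824.
Checksum = ~0x2824 & 0xFFFF = 0xD7DB.

D7DB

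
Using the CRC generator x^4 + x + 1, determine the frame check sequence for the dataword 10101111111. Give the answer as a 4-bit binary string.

1100

Append 4 zeros: 101011111110000. Divide by 10011 (XOR where the leading bit is 1):
  pos 0: 10101 XOR 10011 = 00110
  pos 2: 11011 XOR 10011 = 01000
  pos 3: 10001 XOR 10011 = 00010
  pos 6: 10111 XOR 10011 = 00100
  pos 8: 10000 XOR 10011 = 00011
Remainder (last 4 bits) = 1100. This is the CRC / FCS.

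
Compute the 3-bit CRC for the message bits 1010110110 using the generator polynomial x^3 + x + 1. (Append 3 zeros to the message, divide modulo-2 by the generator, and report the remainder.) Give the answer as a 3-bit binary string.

Append 3 zeros: 1010110110000. Divide by 1011 (XOR where the leading bit is 1):
  pos 0: 1010 XOR 1011 = 0001
  pos 3: 1110 XOR 1011 = 0101
  pos 4: 1011 XOR 1011 = 0000
  pos 8: 1000 XOR 1011 = 0011
Remainder (last 3 bits) = 110. This is the CRC / FCS.

110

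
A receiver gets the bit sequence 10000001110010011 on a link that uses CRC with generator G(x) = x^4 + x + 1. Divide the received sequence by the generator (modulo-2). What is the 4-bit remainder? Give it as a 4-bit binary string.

0110

Modulo-2 division of 10000001110010011 by 10011:
  pos 0: 10000 XOR 10011 = 00011
  pos 3: 11001 XOR 10011 = 01010
  pos 4: 10101 XOR 10011 = 00110
  pos 6: 11010 XOR 10011 = 01001
  pos 7: 10010 XOR 10011 = 00001
  pos 11: 11001 XOR 10011 = 01010
  pos 12: 10101 XOR 10011 = 00110
Remainder = 0110 (nonzero — an error is detected).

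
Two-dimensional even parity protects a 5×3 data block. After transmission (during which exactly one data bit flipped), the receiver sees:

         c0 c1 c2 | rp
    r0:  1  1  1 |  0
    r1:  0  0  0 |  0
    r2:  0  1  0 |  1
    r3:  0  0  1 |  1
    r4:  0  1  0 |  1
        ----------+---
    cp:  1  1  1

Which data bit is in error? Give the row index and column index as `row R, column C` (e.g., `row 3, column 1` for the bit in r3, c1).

Recompute each row's even parity and compare to rp:
  r0: data parity 1, sent rp 0 → mismatch
  r1: data parity 0, sent rp 0 → ok
  r2: data parity 1, sent rp 1 → ok
  r3: data parity 1, sent rp 1 → ok
  r4: data parity 1, sent rp 1 → ok
Recompute each column's even parity and compare to cp:
  c0: data parity 1, sent cp 1 → ok
  c1: data parity 1, sent cp 1 → ok
  c2: data parity 0, sent cp 1 → mismatch
Exactly one row (r0) and one column (c2) fail → the flipped bit is at their intersection.

row 0, column 2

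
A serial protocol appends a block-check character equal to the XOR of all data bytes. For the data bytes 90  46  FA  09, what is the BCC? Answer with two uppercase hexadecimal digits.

XOR the bytes together:
  start with 0x90
  0x90 ⊕ 0x46 = 0xD6
  0xD6 ⊕ 0xFA = 0x2C
  0x2C ⊕ 0x09 = 0x25

25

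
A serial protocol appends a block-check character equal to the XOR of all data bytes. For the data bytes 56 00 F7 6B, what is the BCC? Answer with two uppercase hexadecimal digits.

XOR the bytes together:
  start with 0x56
  0x56 ⊕ 0x00 = 0x56
  0x56 ⊕ 0xF7 = 0xA1
  0xA1 ⊕ 0x6B = 0xCA

CA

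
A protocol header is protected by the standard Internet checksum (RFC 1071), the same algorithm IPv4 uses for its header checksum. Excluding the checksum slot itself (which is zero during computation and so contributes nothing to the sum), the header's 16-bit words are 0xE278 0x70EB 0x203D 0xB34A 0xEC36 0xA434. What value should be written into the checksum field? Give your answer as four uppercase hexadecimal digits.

48A8

One's-complement addition (fold any carry out of bit 15 back into bit 0):
  0xE278 + 0x70EB = 0x15363 → wrap carry → 0x5364
  0x5364 + 0x203D = 0x073A1
  0x73A1 + 0xB34A = 0x126EB → wrap carry → 0x26EC
  0x26EC + 0xEC36 = 0x11322 → wrap carry → 0x1323
  0x1323 + 0xA434 = 0x0B757
One's-complement sum = 0xB757.
Checksum = ~0xB757 & 0xFFFF = 0x48A8.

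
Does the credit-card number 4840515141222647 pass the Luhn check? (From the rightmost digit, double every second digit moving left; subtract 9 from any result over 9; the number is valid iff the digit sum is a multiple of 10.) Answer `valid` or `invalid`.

invalid

From the right, keep odd positions and double even positions (subtract 9 from any doubled value over 9):
  doubled (positions 2,4,...): 8 4 4 8 1 1 8 8 → sum 42
  kept (positions 1,3,...): 7 6 2 1 1 1 0 8 → sum 26
Total = 68.
68 mod 10 = 8, so the number is invalid.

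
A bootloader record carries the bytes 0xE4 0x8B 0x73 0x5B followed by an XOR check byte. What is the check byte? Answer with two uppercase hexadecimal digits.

47

XOR the bytes together:
  start with 0xE4
  0xE4 ⊕ 0x8B = 0x6F
  0x6F ⊕ 0x73 = 0x1C
  0x1C ⊕ 0x5B = 0x47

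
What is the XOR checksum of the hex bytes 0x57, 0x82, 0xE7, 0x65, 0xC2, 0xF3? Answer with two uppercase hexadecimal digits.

XOR the bytes together:
  start with 0x57
  0x57 ⊕ 0x82 = 0xD5
  0xD5 ⊕ 0xE7 = 0x32
  0x32 ⊕ 0x65 = 0x57
  0x57 ⊕ 0xC2 = 0x95
  0x95 ⊕ 0xF3 = 0x66

66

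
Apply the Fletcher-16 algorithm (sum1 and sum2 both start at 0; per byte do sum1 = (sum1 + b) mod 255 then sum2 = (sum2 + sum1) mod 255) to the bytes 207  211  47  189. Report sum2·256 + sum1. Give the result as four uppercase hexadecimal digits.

Running sums (mod 255):
  after byte 0 (207): sum1=207, sum2=207
  after byte 1 (211): sum1=163, sum2=115
  after byte 2 (47): sum1=210, sum2=70
  after byte 3 (189): sum1=144, sum2=214
Checksum = sum2·256 + sum1 = 214·256 + 144 = 54928 = 0xD690.

D690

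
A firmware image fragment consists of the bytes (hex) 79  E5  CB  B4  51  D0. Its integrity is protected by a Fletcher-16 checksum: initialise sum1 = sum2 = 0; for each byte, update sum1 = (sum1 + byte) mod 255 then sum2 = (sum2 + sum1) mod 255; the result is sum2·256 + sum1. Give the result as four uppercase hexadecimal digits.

Running sums (mod 255):
  after byte 0 (79): sum1=121, sum2=121
  after byte 1 (E5): sum1=95, sum2=216
  after byte 2 (CB): sum1=43, sum2=4
  after byte 3 (B4): sum1=223, sum2=227
  after byte 4 (51): sum1=49, sum2=21
  after byte 5 (D0): sum1=2, sum2=23
Checksum = sum2·256 + sum1 = 23·256 + 2 = 5890 = 0x1702.

1702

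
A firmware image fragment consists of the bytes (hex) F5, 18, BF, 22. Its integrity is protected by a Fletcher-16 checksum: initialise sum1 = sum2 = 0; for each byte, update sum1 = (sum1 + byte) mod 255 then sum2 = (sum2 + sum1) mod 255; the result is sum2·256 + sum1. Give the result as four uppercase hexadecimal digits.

C1EF

Running sums (mod 255):
  after byte 0 (F5): sum1=245, sum2=245
  after byte 1 (18): sum1=14, sum2=4
  after byte 2 (BF): sum1=205, sum2=209
  after byte 3 (22): sum1=239, sum2=193
Checksum = sum2·256 + sum1 = 193·256 + 239 = 49647 = 0xC1EF.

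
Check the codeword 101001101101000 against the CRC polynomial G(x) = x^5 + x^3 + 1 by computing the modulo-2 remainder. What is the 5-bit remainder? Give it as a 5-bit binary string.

01001

Modulo-2 division of 101001101101000 by 101001:
  pos 0: 101001 XOR 101001 = 000000
  pos 6: 101101 XOR 101001 = 000100
  pos 9: 100000 XOR 101001 = 001001
Remainder = 01001 (nonzero — an error is detected).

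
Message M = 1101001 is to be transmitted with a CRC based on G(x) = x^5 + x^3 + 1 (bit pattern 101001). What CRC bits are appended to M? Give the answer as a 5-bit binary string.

Append 5 zeros: 110100100000. Divide by 101001 (XOR where the leading bit is 1):
  pos 0: 110100 XOR 101001 = 011101
  pos 1: 111011 XOR 101001 = 010010
  pos 2: 100100 XOR 101001 = 001101
  pos 4: 110100 XOR 101001 = 011101
  pos 5: 111010 XOR 101001 = 010011
  pos 6: 100110 XOR 101001 = 001111
Remainder (last 5 bits) = 01111. This is the CRC / FCS.

01111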